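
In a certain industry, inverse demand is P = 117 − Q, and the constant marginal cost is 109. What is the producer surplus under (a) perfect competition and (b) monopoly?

Competition: PS = 0; Monopoly: PS = 16

Under competition P = MC = 109, so Q = (117 − 109)/1 = 8.
PS = (109 − 109)·8 = 0.
A monopolist chooses Q where MR = MC. MR = 117 − 2Q; setting this equal to 109 gives Q = 4 and P = 113.
PS = (113 − 109)·4 = 16.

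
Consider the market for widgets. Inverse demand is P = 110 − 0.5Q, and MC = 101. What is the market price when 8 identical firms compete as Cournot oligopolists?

P = 102

Cournot with 8 identical firms: the symmetric best-response condition is 110 − 4.5q = 101. Each firm produces q = 2, total output Q = 16, price P = 102.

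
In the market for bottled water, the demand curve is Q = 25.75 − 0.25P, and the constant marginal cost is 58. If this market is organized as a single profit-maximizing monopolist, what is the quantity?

Q = 5.625

Inverting demand: P = 103 − 4Q.
Monopoly sets MR = MC: 103 − 8Q = 58 ⇒ Q = 5.625, P = 103 − 4·5.625 = 80.5.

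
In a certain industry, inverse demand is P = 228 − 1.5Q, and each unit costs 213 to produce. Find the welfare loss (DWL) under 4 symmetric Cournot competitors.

DWL = 3

Under competition P = MC = 213, so Q = (228 − 213)/1.5 = 10.
In a 4-firm Cournot equilibrium, symmetry and the first-order condition give q = (228 − 213)/(7.5) = 2. So Q = 8 and P = 216.
DWL is the triangle between Q = 8 and Q = 10: ½·(10 − 8)·(216 − 213) = 3.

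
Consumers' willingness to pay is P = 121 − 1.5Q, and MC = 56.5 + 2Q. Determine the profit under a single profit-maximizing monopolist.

The monopolist equates marginal revenue to marginal cost: 121 − 3Q = 56.5 + 2Q, so Q = 12.9. From demand, P = 101.65.
Profit = 101.65·12.9 − (56.5·12.9 + ½·2·12.9²) = 416.025.

Profit = 416.025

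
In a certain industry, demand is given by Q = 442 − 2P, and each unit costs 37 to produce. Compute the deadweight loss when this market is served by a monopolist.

DWL = 8464

Inverting demand: P = 221 − 0.5Q.
Perfect competition: P = MC = 37, so 221 − 0.5Q = 37 and Q = 368.
Monopoly sets MR = MC: 221 − Q = 37 ⇒ Q = 184, P = 221 − 0.5·184 = 129.
DWL is the triangle between Q = 184 and Q = 368: ½·(368 − 184)·(129 − 37) = 8464.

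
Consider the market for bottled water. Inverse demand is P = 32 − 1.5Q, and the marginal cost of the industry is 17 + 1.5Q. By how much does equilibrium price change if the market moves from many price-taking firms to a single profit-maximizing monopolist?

Under competition P = MC: 32 − 1.5Q = 17 + 1.5Q ⇒ Q = 5, P = 24.5.
A monopolist chooses Q where MR = MC. MR = 32 − 3Q; setting this equal to 17 + 1.5Q gives Q = 10/3 and P = 27.
Change in equilibrium price: 27 − 24.5 = 2.5.

P rises by 2.5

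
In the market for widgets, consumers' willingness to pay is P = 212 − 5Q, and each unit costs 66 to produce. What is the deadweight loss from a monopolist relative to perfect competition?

Competitive firms price at marginal cost: P = 66, giving Q = 29.2.
The monopolist equates marginal revenue to marginal cost: 212 − 10Q = 66, so Q = 14.6. From demand, P = 139.
DWL is the triangle between Q = 14.6 and Q = 29.2: ½·(29.2 − 14.6)·(139 − 66) = 532.9.

DWL = 532.9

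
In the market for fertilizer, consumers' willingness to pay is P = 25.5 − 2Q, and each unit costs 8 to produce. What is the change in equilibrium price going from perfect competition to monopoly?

Competitive firms price at marginal cost: P = 8, giving Q = 8.75.
Monopoly sets MR = MC: 25.5 − 4Q = 8 ⇒ Q = 4.375, P = 25.5 − 2·4.375 = 16.75.
Change in equilibrium price: 16.75 − 8 = 8.75.

P rises by 8.75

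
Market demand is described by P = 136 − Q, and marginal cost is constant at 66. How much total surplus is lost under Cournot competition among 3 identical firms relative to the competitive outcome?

Perfect competition: P = MC = 66, so 136 − Q = 66 and Q = 70.
In a 3-firm Cournot equilibrium, symmetry and the first-order condition give q = (136 − 66)/(4) = 17.5. So Q = 52.5 and P = 83.5.
DWL is the triangle between Q = 52.5 and Q = 70: ½·(70 − 52.5)·(83.5 − 66) = 153.125.

DWL = 153.125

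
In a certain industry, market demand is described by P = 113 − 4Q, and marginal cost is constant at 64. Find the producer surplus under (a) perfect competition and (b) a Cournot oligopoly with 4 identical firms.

Competition: PS = 0; Cournot: PS = 96.04

Perfect competition: P = MC = 64, so 113 − 4Q = 64 and Q = 12.25.
PS = (64 − 64)·12.25 = 0.
In a 4-firm Cournot equilibrium, symmetry and the first-order condition give q = (113 − 64)/(20) = 2.45. So Q = 9.8 and P = 73.8.
PS = (73.8 − 64)·9.8 = 96.04.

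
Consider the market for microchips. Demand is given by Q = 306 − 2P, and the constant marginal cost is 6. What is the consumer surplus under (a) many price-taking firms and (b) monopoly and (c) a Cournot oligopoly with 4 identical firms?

Inverting demand: P = 153 − 0.5Q.
Under competition P = MC = 6, so Q = (153 − 6)/0.5 = 294.
CS = ½·(153 − 6)·294 = 21609.
Monopoly sets MR = MC: 153 − Q = 6 ⇒ Q = 147, P = 153 − 0.5·147 = 79.5.
CS = ½·(153 − 79.5)·147 = 5402.25.
Cournot with 4 identical firms: the symmetric best-response condition is 153 − 2.5q = 6. Each firm produces q = 58.8, total output Q = 235.2, price P = 35.4.
CS = ½·(153 − 35.4)·235.2 = 13829.76.

Competition: CS = 21609; Monopoly: CS = 5402.25; Cournot: CS = 13829.76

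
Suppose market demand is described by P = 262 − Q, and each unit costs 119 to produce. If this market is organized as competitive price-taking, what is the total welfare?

Competitive firms price at marginal cost: P = 119, giving Q = 143.
CS = ½·(262 − 119)·143 = 10224.5; PS = (119 − 119)·143 = 0; TS = 10224.5.

TS = 10224.5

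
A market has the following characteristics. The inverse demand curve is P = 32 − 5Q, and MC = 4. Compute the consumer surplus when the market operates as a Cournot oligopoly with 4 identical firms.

In a 4-firm Cournot equilibrium, symmetry and the first-order condition give q = (32 − 4)/(25) = 1.12. So Q = 4.48 and P = 9.6.
CS = ½·(32 − 9.6)·4.48 = 50.176.

CS = 50.176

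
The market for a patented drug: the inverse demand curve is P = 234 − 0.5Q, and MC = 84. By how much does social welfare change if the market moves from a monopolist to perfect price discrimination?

The monopolist equates marginal revenue to marginal cost: 234 − Q = 84, so Q = 150. From demand, P = 159.
CS = ½·(234 − 159)·150 = 5625; PS = (159 − 84)·150 = 11250; TS = 16875.
A perfectly discriminating monopolist sells every unit with P(Q) ≥ MC(Q), so output equals the competitive quantity Q = 300. Each buyer pays their reservation price, so CS = 0 and the firm captures all surplus.
TS = 22500 (equal to competitive TS).
Change in social welfare: 22500 − 16875 = 5625.

TS rises by 5625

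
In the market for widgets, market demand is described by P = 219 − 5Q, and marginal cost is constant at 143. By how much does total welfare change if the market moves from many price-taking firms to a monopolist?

Perfect competition: P = MC = 143, so 219 − 5Q = 143 and Q = 15.2.
CS = ½·(219 − 143)·15.2 = 577.6; PS = (143 − 143)·15.2 = 0; TS = 577.6.
A monopolist chooses Q where MR = MC. MR = 219 − 10Q; setting this equal to 143 gives Q = 7.6 and P = 181.
CS = ½·(219 − 181)·7.6 = 144.4; PS = (181 − 143)·7.6 = 288.8; TS = 433.2.
Change in total welfare: 433.2 − 577.6 = −144.4.

TS falls by 144.4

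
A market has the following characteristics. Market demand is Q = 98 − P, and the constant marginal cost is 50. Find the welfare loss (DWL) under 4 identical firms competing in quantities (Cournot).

Inverting demand: P = 98 − Q.
Perfect competition: P = MC = 50, so 98 − Q = 50 and Q = 48.
In a 4-firm Cournot equilibrium, symmetry and the first-order condition give q = (98 − 50)/(5) = 9.6. So Q = 38.4 and P = 59.6.
DWL is the triangle between Q = 38.4 and Q = 48: ½·(48 − 38.4)·(59.6 − 50) = 46.08.

DWL = 46.08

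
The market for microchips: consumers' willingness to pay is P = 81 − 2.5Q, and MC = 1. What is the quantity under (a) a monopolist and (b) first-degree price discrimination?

Monopoly: Q = 16; Perfect PD: Q = 32

Monopoly sets MR = MC: 81 − 5Q = 1 ⇒ Q = 16, P = 81 − 2.5·16 = 41.
A perfectly discriminating monopolist sells every unit with P(Q) ≥ MC(Q), so output equals the competitive quantity Q = 32. Each buyer pays their reservation price, so CS = 0 and the firm captures all surplus.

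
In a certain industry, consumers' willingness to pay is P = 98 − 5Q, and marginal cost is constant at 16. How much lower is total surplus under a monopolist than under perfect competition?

Competitive firms price at marginal cost: P = 16, giving Q = 16.4.
CS = ½·(98 − 16)·16.4 = 672.4; PS = (16 − 16)·16.4 = 0; TS = 672.4.
The monopolist equates marginal revenue to marginal cost: 98 − 10Q = 16, so Q = 8.2. From demand, P = 57.
CS = ½·(98 − 57)·8.2 = 168.1; PS = (57 − 16)·8.2 = 336.2; TS = 504.3.
Change in total surplus: 504.3 − 672.4 = −168.1.

Total surplus falls by 168.1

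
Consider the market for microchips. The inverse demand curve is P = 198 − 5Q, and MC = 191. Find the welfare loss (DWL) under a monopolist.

Under competition P = MC = 191, so Q = (198 − 191)/5 = 1.4.
A monopolist chooses Q where MR = MC. MR = 198 − 10Q; setting this equal to 191 gives Q = 0.7 and P = 194.5.
DWL is the triangle between Q = 0.7 and Q = 1.4: ½·(1.4 − 0.7)·(194.5 − 191) = 1.225.

DWL = 1.225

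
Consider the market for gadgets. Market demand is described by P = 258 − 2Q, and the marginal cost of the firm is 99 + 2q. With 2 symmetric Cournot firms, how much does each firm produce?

q_i = 19.875

In a 2-firm Cournot equilibrium, symmetry and the first-order condition give q = (258 − 99)/(8) = 19.875. So Q = 39.75 and P = 178.5.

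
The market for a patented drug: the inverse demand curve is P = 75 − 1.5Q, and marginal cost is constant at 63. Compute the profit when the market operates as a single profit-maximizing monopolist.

A monopolist chooses Q where MR = MC. MR = 75 − 3Q; setting this equal to 63 gives Q = 4 and P = 69.
Profit = (69 − 63)·4 = 24.

Profit = 24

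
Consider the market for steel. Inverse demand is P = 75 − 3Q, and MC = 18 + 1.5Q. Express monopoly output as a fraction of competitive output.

Q_m/Q_c = 0.6

The monopolist equates marginal revenue to marginal cost: 75 − 6Q = 18 + 1.5Q, so Q = 7.6. From demand, P = 52.2.
Under competition P = MC: 75 − 3Q = 18 + 1.5Q ⇒ Q = 38/3, P = 37.
Ratio Q_m/Q_c = 7.6/(38/3) = 0.6.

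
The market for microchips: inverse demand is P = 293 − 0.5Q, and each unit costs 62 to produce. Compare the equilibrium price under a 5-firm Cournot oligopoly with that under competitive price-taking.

Cournot with 5 identical firms: the symmetric best-response condition is 293 − 3q = 62. Each firm produces q = 77, total output Q = 385, price P = 100.5.
Competitive firms price at marginal cost: P = 62, giving Q = 462.

Cournot: P = 100.5; Competition: P = 62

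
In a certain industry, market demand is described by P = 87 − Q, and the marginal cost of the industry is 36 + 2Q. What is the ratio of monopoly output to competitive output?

Q_m/Q_c = 0.75

The monopolist equates marginal revenue to marginal cost: 87 − 2Q = 36 + 2Q, so Q = 12.75. From demand, P = 74.25.
Under competition P = MC: 87 − Q = 36 + 2Q ⇒ Q = 17, P = 70.
Ratio Q_m/Q_c = 12.75/17 = 0.75.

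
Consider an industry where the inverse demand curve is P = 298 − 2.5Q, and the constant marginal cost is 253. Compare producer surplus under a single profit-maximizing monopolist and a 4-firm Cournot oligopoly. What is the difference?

Producer surplus falls by 72.9

The monopolist equates marginal revenue to marginal cost: 298 − 5Q = 253, so Q = 9. From demand, P = 275.5.
PS = (275.5 − 253)·9 = 202.5.
In a 4-firm Cournot equilibrium, symmetry and the first-order condition give q = (298 − 253)/(12.5) = 3.6. So Q = 14.4 and P = 262.
PS = (262 − 253)·14.4 = 129.6.
Change in producer surplus: 129.6 − 202.5 = −72.9.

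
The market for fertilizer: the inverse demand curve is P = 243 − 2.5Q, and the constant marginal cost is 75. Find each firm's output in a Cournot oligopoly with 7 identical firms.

In a 7-firm Cournot equilibrium, symmetry and the first-order condition give q = (243 − 75)/(20) = 8.4. So Q = 58.8 and P = 96.

q_i = 8.4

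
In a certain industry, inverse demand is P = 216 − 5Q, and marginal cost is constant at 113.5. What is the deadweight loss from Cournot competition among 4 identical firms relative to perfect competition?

DWL = 42.025

Perfect competition: P = MC = 113.5, so 216 − 5Q = 113.5 and Q = 20.5.
With 4 symmetric Cournot firms, each firm's FOC gives 216 − 25q = 113.5, so q = 4.1, Q = 4·4.1 = 16.4, and P = 134.
DWL is the triangle between Q = 16.4 and Q = 20.5: ½·(20.5 − 16.4)·(134 − 113.5) = 42.025.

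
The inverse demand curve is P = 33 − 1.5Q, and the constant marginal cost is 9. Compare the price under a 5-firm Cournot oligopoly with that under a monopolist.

Cournot: P = 13; Monopoly: P = 21

With 5 symmetric Cournot firms, each firm's FOC gives 33 − 9q = 9, so q = 8/3, Q = 5·8/3 = 40/3, and P = 13.
A monopolist chooses Q where MR = MC. MR = 33 − 3Q; setting this equal to 9 gives Q = 8 and P = 21.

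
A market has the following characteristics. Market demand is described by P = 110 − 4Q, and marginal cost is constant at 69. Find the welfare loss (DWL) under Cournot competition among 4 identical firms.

DWL = 8.405

Competitive firms price at marginal cost: P = 69, giving Q = 10.25.
In a 4-firm Cournot equilibrium, symmetry and the first-order condition give q = (110 − 69)/(20) = 2.05. So Q = 8.2 and P = 77.2.
DWL is the triangle between Q = 8.2 and Q = 10.25: ½·(10.25 − 8.2)·(77.2 − 69) = 8.405.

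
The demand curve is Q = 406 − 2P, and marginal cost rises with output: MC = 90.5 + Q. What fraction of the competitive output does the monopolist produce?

Inverting demand: P = 203 − 0.5Q.
Monopoly sets MR = MC: 203 − Q = 90.5 + Q ⇒ Q = 56.25, P = 203 − 0.5·56.25 = 174.875.
Under competition P = MC: 203 − 0.5Q = 90.5 + Q ⇒ Q = 75, P = 165.5.
Ratio Q_m/Q_c = 56.25/75 = 0.75.

Q_m/Q_c = 0.75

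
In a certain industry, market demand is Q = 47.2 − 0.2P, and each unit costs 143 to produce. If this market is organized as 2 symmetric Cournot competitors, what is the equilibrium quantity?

Inverting demand: P = 236 − 5Q.
Cournot with 2 identical firms: the symmetric best-response condition is 236 − 15q = 143. Each firm produces q = 6.2, total output Q = 12.4, price P = 174.

Q = 12.4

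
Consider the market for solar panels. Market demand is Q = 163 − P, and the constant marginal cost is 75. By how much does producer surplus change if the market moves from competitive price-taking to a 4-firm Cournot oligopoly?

Inverting demand: P = 163 − Q.
Perfect competition: P = MC = 75, so 163 − Q = 75 and Q = 88.
PS = (75 − 75)·88 = 0.
Cournot with 4 identical firms: the symmetric best-response condition is 163 − 5q = 75. Each firm produces q = 17.6, total output Q = 70.4, price P = 92.6.
PS = (92.6 − 75)·70.4 = 1239.04.
Change in producer surplus: 1239.04 − 0 = 1239.04.

PS rises by 1239.04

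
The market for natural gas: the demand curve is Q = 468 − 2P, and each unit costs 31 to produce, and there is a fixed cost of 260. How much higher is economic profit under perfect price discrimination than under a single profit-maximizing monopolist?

Economic profit rises by 20604.5

Inverting demand: P = 234 − 0.5Q.
The monopolist equates marginal revenue to marginal cost: 234 − Q = 31, so Q = 203. From demand, P = 132.5.
Profit = (132.5 − 31)·203 − 260 = 20344.5.
A perfectly discriminating monopolist sells every unit with P(Q) ≥ MC(Q), so output equals the competitive quantity Q = 406. Each buyer pays their reservation price, so CS = 0 and the firm captures all surplus.
PS equals the full surplus area, 41209. Profit = 41209 − 260 = 40949.
Change in economic profit: 40949 − 20344.5 = 20604.5.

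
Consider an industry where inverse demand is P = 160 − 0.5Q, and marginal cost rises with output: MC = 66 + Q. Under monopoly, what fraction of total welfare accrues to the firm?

PS/TS = 0.8

A monopolist chooses Q where MR = MC. MR = 160 − Q; setting this equal to 66 + Q gives Q = 47 and P = 136.5.
CS = ½·(160 − 136.5)·47 = 552.25.
PS = P·Q − VC(Q) = 136.5·47 − (66·47 + ½·1·47²) = 2209.
Share captured = PS/TS = 2209/2761.25 = 0.8.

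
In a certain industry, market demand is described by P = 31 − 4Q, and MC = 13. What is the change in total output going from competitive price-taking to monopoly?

Under competition P = MC = 13, so Q = (31 − 13)/4 = 4.5.
The monopolist equates marginal revenue to marginal cost: 31 − 8Q = 13, so Q = 2.25. From demand, P = 22.
Change in total output: 2.25 − 4.5 = −2.25.

Total output falls by 2.25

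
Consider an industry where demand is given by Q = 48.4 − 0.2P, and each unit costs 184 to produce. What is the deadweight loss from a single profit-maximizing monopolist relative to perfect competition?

DWL = 84.1

Inverting demand: P = 242 − 5Q.
Under competition P = MC = 184, so Q = (242 − 184)/5 = 11.6.
The monopolist equates marginal revenue to marginal cost: 242 − 10Q = 184, so Q = 5.8. From demand, P = 213.
DWL is the triangle between Q = 5.8 and Q = 11.6: ½·(11.6 − 5.8)·(213 − 184) = 84.1.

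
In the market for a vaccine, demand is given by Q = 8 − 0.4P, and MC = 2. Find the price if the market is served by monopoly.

Inverting demand: P = 20 − 2.5Q.
Monopoly sets MR = MC: 20 − 5Q = 2 ⇒ Q = 3.6, P = 20 − 2.5·3.6 = 11.

P = 11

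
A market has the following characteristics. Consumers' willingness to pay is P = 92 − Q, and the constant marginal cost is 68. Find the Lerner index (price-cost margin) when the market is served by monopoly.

Monopoly sets MR = MC: 92 − 2Q = 68 ⇒ Q = 12, P = 92 − 12 = 80.
Lerner index = (P − MC)/P = (80 − 68)/80 = 0.15.

Lerner index = 0.15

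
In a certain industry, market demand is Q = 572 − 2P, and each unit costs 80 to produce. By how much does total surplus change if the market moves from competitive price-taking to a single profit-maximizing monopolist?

Inverting demand: P = 286 − 0.5Q.
Perfect competition: P = MC = 80, so 286 − 0.5Q = 80 and Q = 412.
CS = ½·(286 − 80)·412 = 42436; PS = (80 − 80)·412 = 0; TS = 42436.
A monopolist chooses Q where MR = MC. MR = 286 − Q; setting this equal to 80 gives Q = 206 and P = 183.
CS = ½·(286 − 183)·206 = 10609; PS = (183 − 80)·206 = 21218; TS = 31827.
Change in total surplus: 31827 − 42436 = −10609.

Total surplus falls by 10609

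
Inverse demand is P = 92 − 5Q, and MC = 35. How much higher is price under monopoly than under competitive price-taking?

Competitive firms price at marginal cost: P = 35, giving Q = 11.4.
The monopolist equates marginal revenue to marginal cost: 92 − 10Q = 35, so Q = 5.7. From demand, P = 63.5.
Change in price: 63.5 − 35 = 28.5.

Price rises by 28.5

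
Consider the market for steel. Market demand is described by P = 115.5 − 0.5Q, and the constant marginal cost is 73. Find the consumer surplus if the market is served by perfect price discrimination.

Under first-degree price discrimination the firm charges each unit its demand price and produces up to where P = MC, i.e. Q = 85. Consumer surplus is zero; producer surplus equals total surplus.
CS = 0.

CS = 0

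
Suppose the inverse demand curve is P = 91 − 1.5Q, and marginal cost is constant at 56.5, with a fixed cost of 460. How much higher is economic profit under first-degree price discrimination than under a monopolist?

π rises by 198.375

A monopolist chooses Q where MR = MC. MR = 91 − 3Q; setting this equal to 56.5 gives Q = 11.5 and P = 73.75.
Profit = (73.75 − 56.5)·11.5 − 460 = −261.625.
A perfectly discriminating monopolist sells every unit with P(Q) ≥ MC(Q), so output equals the competitive quantity Q = 23. Each buyer pays their reservation price, so CS = 0 and the firm captures all surplus.
PS equals the full surplus area, 396.75. Profit = 396.75 − 460 = −63.25.
Change in economic profit: −63.25 − −261.625 = 198.375.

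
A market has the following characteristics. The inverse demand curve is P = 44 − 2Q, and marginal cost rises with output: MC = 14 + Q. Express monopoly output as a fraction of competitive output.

Q_m/Q_c = 0.6

A monopolist chooses Q where MR = MC. MR = 44 − 4Q; setting this equal to 14 + Q gives Q = 6 and P = 32.
Competitive equilibrium sets price equal to marginal cost: 44 − 2Q = 14 + Q, so Q = 10 and P = 24.
Ratio Q_m/Q_c = 6/10 = 0.6.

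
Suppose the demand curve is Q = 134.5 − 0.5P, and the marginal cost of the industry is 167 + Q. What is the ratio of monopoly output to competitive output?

Inverting demand: P = 269 − 2Q.
A monopolist chooses Q where MR = MC. MR = 269 − 4Q; setting this equal to 167 + Q gives Q = 20.4 and P = 228.2.
Under competition P = MC: 269 − 2Q = 167 + Q ⇒ Q = 34, P = 201.
Ratio Q_m/Q_c = 20.4/34 = 0.6.

Q_m/Q_c = 0.6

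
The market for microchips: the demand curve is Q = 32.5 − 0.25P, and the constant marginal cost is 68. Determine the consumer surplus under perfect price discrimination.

Inverting demand: P = 130 − 4Q.
Under first-degree price discrimination the firm charges each unit its demand price and produces up to where P = MC, i.e. Q = 15.5. Consumer surplus is zero; producer surplus equals total surplus.
CS = 0.

CS = 0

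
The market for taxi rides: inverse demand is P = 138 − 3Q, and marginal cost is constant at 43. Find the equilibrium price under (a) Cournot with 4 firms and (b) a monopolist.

With 4 symmetric Cournot firms, each firm's FOC gives 138 − 15q = 43, so q = 19/3, Q = 4·19/3 = 76/3, and P = 62.
Monopoly sets MR = MC: 138 − 6Q = 43 ⇒ Q = 95/6, P = 138 − 3·95/6 = 90.5.

Cournot: P = 62; Monopoly: P = 90.5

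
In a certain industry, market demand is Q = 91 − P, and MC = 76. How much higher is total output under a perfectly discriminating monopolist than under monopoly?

Q rises by 7.5

Inverting demand: P = 91 − Q.
A monopolist chooses Q where MR = MC. MR = 91 − 2Q; setting this equal to 76 gives Q = 7.5 and P = 83.5.
Under first-degree price discrimination the firm charges each unit its demand price and produces up to where P = MC, i.e. Q = 15. Consumer surplus is zero; producer surplus equals total surplus.
Change in total output: 15 − 7.5 = 7.5.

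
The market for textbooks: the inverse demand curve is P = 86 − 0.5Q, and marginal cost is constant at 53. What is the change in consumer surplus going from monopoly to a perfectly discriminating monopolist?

The monopolist equates marginal revenue to marginal cost: 86 − Q = 53, so Q = 33. From demand, P = 69.5.
CS = ½·(86 − 69.5)·33 = 272.25.
Under first-degree price discrimination the firm charges each unit its demand price and produces up to where P = MC, i.e. Q = 66. Consumer surplus is zero; producer surplus equals total surplus.
CS = 0.
Change in consumer surplus: 0 − 272.25 = −272.25.

Consumer surplus falls by 272.25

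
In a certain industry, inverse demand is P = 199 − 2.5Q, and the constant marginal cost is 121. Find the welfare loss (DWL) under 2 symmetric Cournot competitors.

Under competition P = MC = 121, so Q = (199 − 121)/2.5 = 31.2.
With 2 symmetric Cournot firms, each firm's FOC gives 199 − 7.5q = 121, so q = 10.4, Q = 2·10.4 = 20.8, and P = 147.
DWL is the triangle between Q = 20.8 and Q = 31.2: ½·(31.2 − 20.8)·(147 − 121) = 135.2.

DWL = 135.2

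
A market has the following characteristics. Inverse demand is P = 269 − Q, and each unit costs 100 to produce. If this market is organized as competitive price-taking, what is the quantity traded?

Perfect competition: P = MC = 100, so 269 − Q = 100 and Q = 169.

Q = 169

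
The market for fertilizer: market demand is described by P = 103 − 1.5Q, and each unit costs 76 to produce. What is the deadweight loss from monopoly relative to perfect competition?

DWL = 60.75

Perfect competition: P = MC = 76, so 103 − 1.5Q = 76 and Q = 18.
A monopolist chooses Q where MR = MC. MR = 103 − 3Q; setting this equal to 76 gives Q = 9 and P = 89.5.
DWL is the triangle between Q = 9 and Q = 18: ½·(18 − 9)·(89.5 − 76) = 60.75.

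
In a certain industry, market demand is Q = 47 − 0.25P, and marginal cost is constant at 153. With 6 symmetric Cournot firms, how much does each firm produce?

q_i = 1.25

Inverting demand: P = 188 − 4Q.
With 6 symmetric Cournot firms, each firm's FOC gives 188 − 28q = 153, so q = 1.25, Q = 6·1.25 = 7.5, and P = 158.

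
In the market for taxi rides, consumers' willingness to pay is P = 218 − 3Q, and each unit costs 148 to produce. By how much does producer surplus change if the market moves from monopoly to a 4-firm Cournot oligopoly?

Producer surplus falls by 147

Monopoly sets MR = MC: 218 − 6Q = 148 ⇒ Q = 35/3, P = 218 − 3·35/3 = 183.
PS = (183 − 148)·35/3 = 1225/3.
With 4 symmetric Cournot firms, each firm's FOC gives 218 − 15q = 148, so q = 14/3, Q = 4·14/3 = 56/3, and P = 162.
PS = (162 − 148)·56/3 = 784/3.
Change in producer surplus: 784/3 − 1225/3 = −147.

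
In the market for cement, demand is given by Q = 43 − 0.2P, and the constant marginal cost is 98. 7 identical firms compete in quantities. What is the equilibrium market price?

Inverting demand: P = 215 − 5Q.
With 7 symmetric Cournot firms, each firm's FOC gives 215 − 40q = 98, so q = 2.925, Q = 7·2.925 = 20.475, and P = 112.625.

P = 112.625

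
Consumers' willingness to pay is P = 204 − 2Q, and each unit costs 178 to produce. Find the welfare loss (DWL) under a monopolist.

Under competition P = MC = 178, so Q = (204 − 178)/2 = 13.
A monopolist chooses Q where MR = MC. MR = 204 − 4Q; setting this equal to 178 gives Q = 6.5 and P = 191.
DWL is the triangle between Q = 6.5 and Q = 13: ½·(13 − 6.5)·(191 − 178) = 42.25.

DWL = 42.25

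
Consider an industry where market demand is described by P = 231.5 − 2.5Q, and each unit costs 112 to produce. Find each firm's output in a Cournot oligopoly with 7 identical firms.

q_i = 5.975

Cournot with 7 identical firms: the symmetric best-response condition is 231.5 − 20q = 112. Each firm produces q = 5.975, total output Q = 41.825, price P = 2031/16.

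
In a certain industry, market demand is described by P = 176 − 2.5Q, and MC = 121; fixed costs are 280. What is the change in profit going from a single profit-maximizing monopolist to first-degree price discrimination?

π rises by 302.5

Monopoly sets MR = MC: 176 − 5Q = 121 ⇒ Q = 11, P = 176 − 2.5·11 = 148.5.
Profit = (148.5 − 121)·11 − 280 = 22.5.
A perfectly discriminating monopolist sells every unit with P(Q) ≥ MC(Q), so output equals the competitive quantity Q = 22. Each buyer pays their reservation price, so CS = 0 and the firm captures all surplus.
PS equals the full surplus area, 605. Profit = 605 − 280 = 325.
Change in profit: 325 − 22.5 = 302.5.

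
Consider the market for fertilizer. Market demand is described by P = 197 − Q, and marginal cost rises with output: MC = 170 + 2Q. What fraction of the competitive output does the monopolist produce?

Monopoly sets MR = MC: 197 − 2Q = 170 + 2Q ⇒ Q = 6.75, P = 197 − 6.75 = 190.25.
Under competition P = MC: 197 − Q = 170 + 2Q ⇒ Q = 9, P = 188.
Ratio Q_m/Q_c = 6.75/9 = 0.75.

Q_m/Q_c = 0.75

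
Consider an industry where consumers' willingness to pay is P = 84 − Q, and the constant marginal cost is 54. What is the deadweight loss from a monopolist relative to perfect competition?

DWL = 112.5

Competitive firms price at marginal cost: P = 54, giving Q = 30.
The monopolist equates marginal revenue to marginal cost: 84 − 2Q = 54, so Q = 15. From demand, P = 69.
DWL is the triangle between Q = 15 and Q = 30: ½·(30 − 15)·(69 − 54) = 112.5.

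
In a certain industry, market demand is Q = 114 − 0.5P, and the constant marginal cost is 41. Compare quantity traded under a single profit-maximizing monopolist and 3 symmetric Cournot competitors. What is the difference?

Quantity traded rises by 23.375

Inverting demand: P = 228 − 2Q.
The monopolist equates marginal revenue to marginal cost: 228 − 4Q = 41, so Q = 46.75. From demand, P = 134.5.
With 3 symmetric Cournot firms, each firm's FOC gives 228 − 8q = 41, so q = 23.375, Q = 3·23.375 = 70.125, and P = 87.75.
Change in quantity traded: 70.125 − 46.75 = 23.375.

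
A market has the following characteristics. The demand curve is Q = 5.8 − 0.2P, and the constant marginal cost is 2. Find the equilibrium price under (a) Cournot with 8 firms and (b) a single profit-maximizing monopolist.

Cournot: P = 5; Monopoly: P = 15.5

Inverting demand: P = 29 − 5Q.
With 8 symmetric Cournot firms, each firm's FOC gives 29 − 45q = 2, so q = 0.6, Q = 8·0.6 = 4.8, and P = 5.
The monopolist equates marginal revenue to marginal cost: 29 − 10Q = 2, so Q = 2.7. From demand, P = 15.5.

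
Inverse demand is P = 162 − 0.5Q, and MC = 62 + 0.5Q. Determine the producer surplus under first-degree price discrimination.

PS = 5000

Under first-degree price discrimination the firm charges each unit its demand price and produces up to where P = MC, i.e. Q = 100. Consumer surplus is zero; producer surplus equals total surplus.
PS = ½·(162 − 62)·100 = 5000.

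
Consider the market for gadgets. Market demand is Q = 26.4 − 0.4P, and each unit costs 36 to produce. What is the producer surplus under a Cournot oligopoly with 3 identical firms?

PS = 67.5

Inverting demand: P = 66 − 2.5Q.
Cournot with 3 identical firms: the symmetric best-response condition is 66 − 10q = 36. Each firm produces q = 3, total output Q = 9, price P = 43.5.
PS = (43.5 − 36)·9 = 67.5.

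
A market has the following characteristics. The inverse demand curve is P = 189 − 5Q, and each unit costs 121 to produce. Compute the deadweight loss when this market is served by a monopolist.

Competitive firms price at marginal cost: P = 121, giving Q = 13.6.
A monopolist chooses Q where MR = MC. MR = 189 − 10Q; setting this equal to 121 gives Q = 6.8 and P = 155.
DWL is the triangle between Q = 6.8 and Q = 13.6: ½·(13.6 − 6.8)·(155 − 121) = 115.6.

DWL = 115.6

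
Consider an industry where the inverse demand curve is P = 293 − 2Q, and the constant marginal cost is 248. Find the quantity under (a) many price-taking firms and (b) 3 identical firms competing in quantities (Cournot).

Competition: Q = 22.5; Cournot: Q = 16.875

Perfect competition: P = MC = 248, so 293 − 2Q = 248 and Q = 22.5.
With 3 symmetric Cournot firms, each firm's FOC gives 293 − 8q = 248, so q = 5.625, Q = 3·5.625 = 16.875, and P = 259.25.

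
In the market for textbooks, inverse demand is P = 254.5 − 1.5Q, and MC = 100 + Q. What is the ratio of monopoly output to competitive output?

Q_m/Q_c = 0.625

A monopolist chooses Q where MR = MC. MR = 254.5 − 3Q; setting this equal to 100 + Q gives Q = 38.625 and P = 3145/16.
Competitive equilibrium sets price equal to marginal cost: 254.5 − 1.5Q = 100 + Q, so Q = 61.8 and P = 161.8.
Ratio Q_m/Q_c = 38.625/61.8 = 0.625.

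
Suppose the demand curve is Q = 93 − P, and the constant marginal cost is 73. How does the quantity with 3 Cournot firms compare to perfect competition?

Inverting demand: P = 93 − Q.
In a 3-firm Cournot equilibrium, symmetry and the first-order condition give q = (93 − 73)/(4) = 5. So Q = 15 and P = 78.
Under competition P = MC = 73, so Q = (93 − 73)/1 = 20.

Cournot: Q = 15; Competition: Q = 20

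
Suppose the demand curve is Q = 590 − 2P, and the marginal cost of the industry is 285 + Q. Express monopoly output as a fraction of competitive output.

Inverting demand: P = 295 − 0.5Q.
A monopolist chooses Q where MR = MC. MR = 295 − Q; setting this equal to 285 + Q gives Q = 5 and P = 292.5.
Under competition P = MC: 295 − 0.5Q = 285 + Q ⇒ Q = 20/3, P = 875/3.
Ratio Q_m/Q_c = 5/(20/3) = 0.75.

Q_m/Q_c = 0.75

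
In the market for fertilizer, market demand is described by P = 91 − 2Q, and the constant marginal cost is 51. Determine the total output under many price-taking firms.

Q = 20

Competitive firms price at marginal cost: P = 51, giving Q = 20.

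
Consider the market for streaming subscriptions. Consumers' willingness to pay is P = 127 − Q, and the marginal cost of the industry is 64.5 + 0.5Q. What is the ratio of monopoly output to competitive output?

Q_m/Q_c = 0.6

A monopolist chooses Q where MR = MC. MR = 127 − 2Q; setting this equal to 64.5 + 0.5Q gives Q = 25 and P = 102.
Competitive equilibrium sets price equal to marginal cost: 127 − Q = 64.5 + 0.5Q, so Q = 125/3 and P = 256/3.
Ratio Q_m/Q_c = 25/(125/3) = 0.6.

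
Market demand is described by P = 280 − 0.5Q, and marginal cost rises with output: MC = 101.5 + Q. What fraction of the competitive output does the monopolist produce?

Q_m/Q_c = 0.75

A monopolist chooses Q where MR = MC. MR = 280 − Q; setting this equal to 101.5 + Q gives Q = 89.25 and P = 235.375.
Competitive equilibrium sets price equal to marginal cost: 280 − 0.5Q = 101.5 + Q, so Q = 119 and P = 220.5.
Ratio Q_m/Q_c = 89.25/119 = 0.75.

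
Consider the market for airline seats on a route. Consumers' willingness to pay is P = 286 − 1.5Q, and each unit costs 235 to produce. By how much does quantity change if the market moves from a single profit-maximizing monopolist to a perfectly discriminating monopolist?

Quantity rises by 17

The monopolist equates marginal revenue to marginal cost: 286 − 3Q = 235, so Q = 17. From demand, P = 260.5.
Under first-degree price discrimination the firm charges each unit its demand price and produces up to where P = MC, i.e. Q = 34. Consumer surplus is zero; producer surplus equals total surplus.
Change in quantity: 34 − 17 = 17.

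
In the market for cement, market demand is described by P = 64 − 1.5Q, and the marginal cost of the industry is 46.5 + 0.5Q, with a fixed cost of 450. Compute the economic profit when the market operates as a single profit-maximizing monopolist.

Profit = −406.25

A monopolist chooses Q where MR = MC. MR = 64 − 3Q; setting this equal to 46.5 + 0.5Q gives Q = 5 and P = 56.5.
Profit = 56.5·5 − (46.5·5 + ½·0.5·5²) − 450 = −406.25.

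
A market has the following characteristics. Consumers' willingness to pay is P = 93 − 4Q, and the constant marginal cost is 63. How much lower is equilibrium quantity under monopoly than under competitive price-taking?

Competitive firms price at marginal cost: P = 63, giving Q = 7.5.
A monopolist chooses Q where MR = MC. MR = 93 − 8Q; setting this equal to 63 gives Q = 3.75 and P = 78.
Change in equilibrium quantity: 3.75 − 7.5 = −3.75.

Q falls by 3.75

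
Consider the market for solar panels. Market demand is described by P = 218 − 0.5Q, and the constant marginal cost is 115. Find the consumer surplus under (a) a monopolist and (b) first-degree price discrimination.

Monopoly: CS = 2652.25; Perfect PD: CS = 0

A monopolist chooses Q where MR = MC. MR = 218 − Q; setting this equal to 115 gives Q = 103 and P = 166.5.
CS = ½·(218 − 166.5)·103 = 2652.25.
Under first-degree price discrimination the firm charges each unit its demand price and produces up to where P = MC, i.e. Q = 206. Consumer surplus is zero; producer surplus equals total surplus.
CS = 0.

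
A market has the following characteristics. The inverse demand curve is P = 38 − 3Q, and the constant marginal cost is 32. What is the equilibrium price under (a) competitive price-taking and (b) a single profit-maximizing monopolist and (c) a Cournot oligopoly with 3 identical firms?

Competition: P = 32; Monopoly: P = 35; Cournot: P = 33.5

Competitive firms price at marginal cost: P = 32, giving Q = 2.
The monopolist equates marginal revenue to marginal cost: 38 − 6Q = 32, so Q = 1. From demand, P = 35.
With 3 symmetric Cournot firms, each firm's FOC gives 38 − 12q = 32, so q = 0.5, Q = 3·0.5 = 1.5, and P = 33.5.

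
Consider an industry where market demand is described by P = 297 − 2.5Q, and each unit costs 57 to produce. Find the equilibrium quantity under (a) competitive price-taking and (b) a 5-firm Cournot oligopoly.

Competition: Q = 96; Cournot: Q = 80

Competitive firms price at marginal cost: P = 57, giving Q = 96.
Cournot with 5 identical firms: the symmetric best-response condition is 297 − 15q = 57. Each firm produces q = 16, total output Q = 80, price P = 97.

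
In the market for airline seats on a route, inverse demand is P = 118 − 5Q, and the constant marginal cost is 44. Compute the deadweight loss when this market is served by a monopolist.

Perfect competition: P = MC = 44, so 118 − 5Q = 44 and Q = 14.8.
The monopolist equates marginal revenue to marginal cost: 118 − 10Q = 44, so Q = 7.4. From demand, P = 81.
DWL is the triangle between Q = 7.4 and Q = 14.8: ½·(14.8 − 7.4)·(81 − 44) = 136.9.

DWL = 136.9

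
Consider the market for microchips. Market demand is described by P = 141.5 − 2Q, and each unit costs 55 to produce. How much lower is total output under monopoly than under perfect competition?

Perfect competition: P = MC = 55, so 141.5 − 2Q = 55 and Q = 43.25.
The monopolist equates marginal revenue to marginal cost: 141.5 − 4Q = 55, so Q = 21.625. From demand, P = 98.25.
Change in total output: 21.625 − 43.25 = −21.625.

Q falls by 21.625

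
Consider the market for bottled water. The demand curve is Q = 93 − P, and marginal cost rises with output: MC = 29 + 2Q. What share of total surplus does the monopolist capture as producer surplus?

Inverting demand: P = 93 − Q.
A monopolist chooses Q where MR = MC. MR = 93 − 2Q; setting this equal to 29 + 2Q gives Q = 16 and P = 77.
CS = ½·(93 − 77)·16 = 128.
PS = P·Q − VC(Q) = 77·16 − (29·16 + ½·2·16²) = 512.
Share captured = PS/TS = 512/640 = 0.8.

PS/TS = 0.8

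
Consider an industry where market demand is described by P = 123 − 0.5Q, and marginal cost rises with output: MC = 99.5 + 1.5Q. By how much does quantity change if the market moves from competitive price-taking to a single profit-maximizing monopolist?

Under competition P = MC: 123 − 0.5Q = 99.5 + 1.5Q ⇒ Q = 11.75, P = 117.125.
The monopolist equates marginal revenue to marginal cost: 123 − Q = 99.5 + 1.5Q, so Q = 9.4. From demand, P = 118.3.
Change in quantity: 9.4 − 11.75 = −2.35.

Q falls by 2.35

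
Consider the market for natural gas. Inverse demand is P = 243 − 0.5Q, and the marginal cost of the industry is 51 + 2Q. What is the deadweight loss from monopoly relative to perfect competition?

DWL = 204.8

Under competition P = MC: 243 − 0.5Q = 51 + 2Q ⇒ Q = 76.8, P = 204.6.
A monopolist chooses Q where MR = MC. MR = 243 − Q; setting this equal to 51 + 2Q gives Q = 64 and P = 211.
CS = ½·(243 − 204.6)·76.8 = 1474.56; PS = (204.6·76.8 − 51·76.8 − ½·2·76.8²) = 5898.24; TS = 7372.8.
CS = ½·(243 − 211)·64 = 1024; PS = (211·64 − 51·64 − ½·2·64²) = 6144; TS = 7168.
DWL = 7372.8 − 7168 = 204.8.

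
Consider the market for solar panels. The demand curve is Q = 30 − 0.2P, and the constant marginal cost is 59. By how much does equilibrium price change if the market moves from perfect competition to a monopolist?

Inverting demand: P = 150 − 5Q.
Competitive firms price at marginal cost: P = 59, giving Q = 18.2.
A monopolist chooses Q where MR = MC. MR = 150 − 10Q; setting this equal to 59 gives Q = 9.1 and P = 104.5.
Change in equilibrium price: 104.5 − 59 = 45.5.

Equilibrium price rises by 45.5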